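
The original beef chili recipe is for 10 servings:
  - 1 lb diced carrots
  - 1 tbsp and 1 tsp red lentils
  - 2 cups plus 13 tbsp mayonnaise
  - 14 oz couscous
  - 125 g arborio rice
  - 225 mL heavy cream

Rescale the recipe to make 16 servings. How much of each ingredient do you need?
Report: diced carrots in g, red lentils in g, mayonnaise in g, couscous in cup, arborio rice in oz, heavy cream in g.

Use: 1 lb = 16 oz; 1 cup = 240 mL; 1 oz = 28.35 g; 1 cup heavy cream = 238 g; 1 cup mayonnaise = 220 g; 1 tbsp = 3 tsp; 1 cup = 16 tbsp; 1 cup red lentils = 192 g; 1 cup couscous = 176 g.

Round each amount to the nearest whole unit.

Scaling factor: 16/10 = 8/5 = 1.6.
diced carrots: 1 lb × 8/5 × 16 oz/lb × 28.35 g/oz ≈ 726 g
red lentils: (1 tbsp + 1 tsp = 4/3 tbsp) × 8/5 ÷ 16 tbsp/cup × 192 g/cup ≈ 26 g
mayonnaise: (2 cup + 13 tbsp = 2.8125 cup) × 8/5 × 220 g/cup = 990 g
couscous: 14 oz × 8/5 × 28.35 g/oz ÷ 176 g/cup ≈ 4 cup
arborio rice: 125 g × 8/5 ÷ 28.35 g/oz ≈ 7 oz
heavy cream: 225 mL × 8/5 ÷ 240 mL/cup × 238 g/cup = 357 g

diced carrots: 726 g; red lentils: 26 g; mayonnaise: 990 g; couscous: 4 cup; arborio rice: 7 oz; heavy cream: 357 g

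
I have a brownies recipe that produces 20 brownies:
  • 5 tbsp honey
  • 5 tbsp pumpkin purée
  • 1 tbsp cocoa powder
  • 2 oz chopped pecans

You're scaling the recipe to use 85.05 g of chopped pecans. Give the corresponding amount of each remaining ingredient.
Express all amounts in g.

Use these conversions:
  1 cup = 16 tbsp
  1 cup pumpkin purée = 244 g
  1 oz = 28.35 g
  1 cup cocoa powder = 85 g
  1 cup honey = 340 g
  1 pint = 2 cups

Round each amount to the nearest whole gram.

The original recipe has 56.7 g of chopped pecans, so the scaling factor is 85.05 ÷ 56.7 = 3/2 = 1.5.
honey: 5 tbsp × 3/2 ÷ 16 tbsp/cup × 340 g/cup ≈ 159 g
pumpkin purée: 5 tbsp × 3/2 ÷ 16 tbsp/cup × 244 g/cup ≈ 114 g
cocoa powder: 1 tbsp × 3/2 ÷ 16 tbsp/cup × 85 g/cup ≈ 8 g

honey: 159 g; pumpkin purée: 114 g; cocoa powder: 8 g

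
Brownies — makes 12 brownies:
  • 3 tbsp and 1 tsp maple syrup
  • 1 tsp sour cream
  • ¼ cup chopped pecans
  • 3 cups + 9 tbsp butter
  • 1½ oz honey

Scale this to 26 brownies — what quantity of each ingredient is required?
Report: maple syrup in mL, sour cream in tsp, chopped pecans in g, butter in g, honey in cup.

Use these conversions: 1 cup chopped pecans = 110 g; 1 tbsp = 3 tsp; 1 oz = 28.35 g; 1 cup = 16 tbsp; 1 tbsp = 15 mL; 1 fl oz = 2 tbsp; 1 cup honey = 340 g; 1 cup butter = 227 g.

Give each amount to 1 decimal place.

Scaling factor: 26/12 = 13/6.
maple syrup: (3 tbsp + 1 tsp = 10/3 tbsp) × 13/6 × 15 mL/tbsp ≈ 108.3 mL
sour cream: 1 tsp × 13/6 ≈ 2.2 tsp
chopped pecans: 0.25 cup × 13/6 × 110 g/cup ≈ 59.6 g
butter: (3 cup + 9 tbsp = 3.5625 cup) × 13/6 × 227 g/cup ≈ 1752.2 g
honey: 1.5 oz × 13/6 × 28.35 g/oz ÷ 340 g/cup ≈ 0.3 cup

maple syrup: 108.3 mL; sour cream: 2.2 tsp; chopped pecans: 59.6 g; butter: 1752.2 g; honey: 0.3 cup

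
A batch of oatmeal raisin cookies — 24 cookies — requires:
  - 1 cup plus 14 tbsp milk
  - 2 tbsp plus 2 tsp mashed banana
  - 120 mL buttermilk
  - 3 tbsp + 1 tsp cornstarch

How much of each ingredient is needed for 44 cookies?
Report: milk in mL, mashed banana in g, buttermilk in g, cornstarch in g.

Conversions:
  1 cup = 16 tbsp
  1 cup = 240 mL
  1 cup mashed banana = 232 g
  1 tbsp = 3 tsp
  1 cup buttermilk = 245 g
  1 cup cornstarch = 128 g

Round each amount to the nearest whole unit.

Scaling factor: 44/24 = 11/6.
milk: (1 cup + 14 tbsp = 1.875 cup) × 11/6 × 240 mL/cup = 825 mL
mashed banana: (2 tbsp + 2 tsp = 8/3 tbsp) × 11/6 ÷ 16 tbsp/cup × 232 g/cup ≈ 71 g
buttermilk: 120 mL × 11/6 ÷ 240 mL/cup × 245 g/cup ≈ 225 g
cornstarch: (3 tbsp + 1 tsp = 10/3 tbsp) × 11/6 ÷ 16 tbsp/cup × 128 g/cup ≈ 49 g

milk: 825 mL; mashed banana: 71 g; buttermilk: 225 g; cornstarch: 49 g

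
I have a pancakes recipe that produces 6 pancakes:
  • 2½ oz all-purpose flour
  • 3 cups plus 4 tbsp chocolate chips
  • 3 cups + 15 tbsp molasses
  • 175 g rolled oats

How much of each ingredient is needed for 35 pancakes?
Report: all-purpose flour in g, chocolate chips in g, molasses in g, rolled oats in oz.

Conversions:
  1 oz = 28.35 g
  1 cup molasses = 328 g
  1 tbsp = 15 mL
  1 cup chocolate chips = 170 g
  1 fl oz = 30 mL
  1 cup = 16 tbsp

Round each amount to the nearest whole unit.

Scaling factor: 35/6.
all-purpose flour: 2.5 oz × 35/6 × 28.35 g/oz ≈ 413 g
chocolate chips: (3 cup + 4 tbsp = 3.25 cup) × 35/6 × 170 g/cup ≈ 3223 g
molasses: (3 cup + 15 tbsp = 3.9375 cup) × 35/6 × 328 g/cup ≈ 7534 g
rolled oats: 175 g × 35/6 ÷ 28.35 g/oz ≈ 36 oz

all-purpose flour: 413 g; chocolate chips: 3223 g; molasses: 7534 g; rolled oats: 36 oz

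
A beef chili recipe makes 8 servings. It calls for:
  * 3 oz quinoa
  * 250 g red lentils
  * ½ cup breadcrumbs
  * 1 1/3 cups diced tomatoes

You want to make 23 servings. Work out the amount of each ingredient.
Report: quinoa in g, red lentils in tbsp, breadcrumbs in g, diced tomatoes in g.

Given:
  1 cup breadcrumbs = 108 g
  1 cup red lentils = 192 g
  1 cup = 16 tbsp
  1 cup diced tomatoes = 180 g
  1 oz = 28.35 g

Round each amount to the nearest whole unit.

quinoa: 245 g; red lentils: 60 tbsp; breadcrumbs: 155 g; diced tomatoes: 690 g

Scaling factor: 23/8 = 2.875.
quinoa: 3 oz × 23/8 × 28.35 g/oz ≈ 245 g
red lentils: 250 g × 23/8 ÷ 192 g/cup × 16 tbsp/cup ≈ 60 tbsp
breadcrumbs: 0.5 cup × 23/8 × 108 g/cup ≈ 155 g
diced tomatoes: 4/3 cup × 23/8 × 180 g/cup = 690 g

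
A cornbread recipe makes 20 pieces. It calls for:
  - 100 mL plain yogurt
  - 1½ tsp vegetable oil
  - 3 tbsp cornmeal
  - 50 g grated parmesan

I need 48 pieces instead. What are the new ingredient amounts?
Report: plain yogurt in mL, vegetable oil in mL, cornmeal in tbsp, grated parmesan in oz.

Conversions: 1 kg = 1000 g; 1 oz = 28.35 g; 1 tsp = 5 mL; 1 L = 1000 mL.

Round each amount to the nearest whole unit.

Scaling factor: 48/20 = 12/5 = 2.4.
plain yogurt: 100 mL × 12/5 = 240 mL
vegetable oil: 1.5 tsp × 12/5 × 5 mL/tsp = 18 mL
cornmeal: 3 tbsp × 12/5 ≈ 7 tbsp
grated parmesan: 50 g × 12/5 ÷ 28.35 g/oz ≈ 4 oz

plain yogurt: 240 mL; vegetable oil: 18 mL; cornmeal: 7 tbsp; grated parmesan: 4 oz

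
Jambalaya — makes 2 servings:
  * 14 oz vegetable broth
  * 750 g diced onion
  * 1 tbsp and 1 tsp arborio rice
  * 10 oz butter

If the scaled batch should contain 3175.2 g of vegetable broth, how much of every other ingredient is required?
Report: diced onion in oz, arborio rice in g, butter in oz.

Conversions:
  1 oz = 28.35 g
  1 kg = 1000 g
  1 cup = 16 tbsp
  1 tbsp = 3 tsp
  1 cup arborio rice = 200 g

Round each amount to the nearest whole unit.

The original recipe has 396.9 g of vegetable broth, so the scaling factor is 3175.2 ÷ 396.9 = 8.
diced onion: 750 g × 8 ÷ 28.35 g/oz ≈ 212 oz
arborio rice: (1 tbsp + 1 tsp = 4/3 tbsp) × 8 ÷ 16 tbsp/cup × 200 g/cup ≈ 133 g
butter: 10 oz × 8 = 80 oz

diced onion: 212 oz; arborio rice: 133 g; butter: 80 oz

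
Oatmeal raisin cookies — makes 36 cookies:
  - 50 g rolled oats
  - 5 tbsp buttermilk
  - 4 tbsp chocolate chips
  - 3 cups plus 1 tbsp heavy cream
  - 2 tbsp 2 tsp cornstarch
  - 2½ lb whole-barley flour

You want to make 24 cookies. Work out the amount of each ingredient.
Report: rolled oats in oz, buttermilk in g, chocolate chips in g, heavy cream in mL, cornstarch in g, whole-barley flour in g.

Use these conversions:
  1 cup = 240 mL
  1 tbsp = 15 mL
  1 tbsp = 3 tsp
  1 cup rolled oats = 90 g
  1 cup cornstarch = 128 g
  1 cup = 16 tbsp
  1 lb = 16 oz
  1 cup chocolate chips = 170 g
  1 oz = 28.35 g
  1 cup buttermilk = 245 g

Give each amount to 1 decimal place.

rolled oats: 1.2 oz; buttermilk: 51.0 g; chocolate chips: 28.3 g; heavy cream: 490.0 mL; cornstarch: 14.2 g; whole-barley flour: 756.0 g

Scaling factor: 24/36 = 2/3.
rolled oats: 50 g × 2/3 ÷ 28.35 g/oz ≈ 1.2 oz
buttermilk: 5 tbsp × 2/3 ÷ 16 tbsp/cup × 245 g/cup ≈ 51.0 g
chocolate chips: 4 tbsp × 2/3 ÷ 16 tbsp/cup × 170 g/cup ≈ 28.3 g
heavy cream: (3 cup + 1 tbsp = 3.0625 cup) × 2/3 × 240 mL/cup = 490.0 mL
cornstarch: (2 tbsp + 2 tsp = 8/3 tbsp) × 2/3 ÷ 16 tbsp/cup × 128 g/cup ≈ 14.2 g
whole-barley flour: 2.5 lb × 2/3 × 16 oz/lb × 28.35 g/oz = 756.0 g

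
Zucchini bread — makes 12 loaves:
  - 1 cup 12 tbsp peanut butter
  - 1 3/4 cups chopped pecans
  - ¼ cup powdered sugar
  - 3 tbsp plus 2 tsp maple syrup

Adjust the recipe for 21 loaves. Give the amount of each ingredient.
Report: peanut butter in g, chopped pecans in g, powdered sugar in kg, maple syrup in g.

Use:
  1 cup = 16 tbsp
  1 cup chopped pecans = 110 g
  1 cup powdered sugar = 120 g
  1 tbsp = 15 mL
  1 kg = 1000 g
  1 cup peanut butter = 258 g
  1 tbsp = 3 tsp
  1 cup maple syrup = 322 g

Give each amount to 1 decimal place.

peanut butter: 790.1 g; chopped pecans: 336.9 g; powdered sugar: 0.1 kg; maple syrup: 129.1 g

Scaling factor: 21/12 = 7/4 = 1.75.
peanut butter: (1 cup + 12 tbsp = 1.75 cup) × 7/4 × 258 g/cup ≈ 790.1 g
chopped pecans: 1.75 cup × 7/4 × 110 g/cup ≈ 336.9 g
powdered sugar: 0.25 cup × 7/4 × 120 g/cup ÷ 1000 g/kg ≈ 0.1 kg
maple syrup: (3 tbsp + 2 tsp = 11/3 tbsp) × 7/4 ÷ 16 tbsp/cup × 322 g/cup ≈ 129.1 g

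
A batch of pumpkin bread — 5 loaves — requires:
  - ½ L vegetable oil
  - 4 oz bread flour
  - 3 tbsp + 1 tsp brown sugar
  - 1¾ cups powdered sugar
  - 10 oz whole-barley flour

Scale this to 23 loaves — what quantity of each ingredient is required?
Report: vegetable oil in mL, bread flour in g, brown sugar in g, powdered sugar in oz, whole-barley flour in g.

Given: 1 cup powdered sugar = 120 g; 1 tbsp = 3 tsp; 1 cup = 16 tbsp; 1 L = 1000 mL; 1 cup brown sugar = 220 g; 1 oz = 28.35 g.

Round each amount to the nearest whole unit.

Scaling factor: 23/5 = 4.6.
vegetable oil: 0.5 L × 23/5 × 1000 mL/L = 2300 mL
bread flour: 4 oz × 23/5 × 28.35 g/oz ≈ 522 g
brown sugar: (3 tbsp + 1 tsp = 10/3 tbsp) × 23/5 ÷ 16 tbsp/cup × 220 g/cup ≈ 211 g
powdered sugar: 1.75 cup × 23/5 × 120 g/cup ÷ 28.35 g/oz ≈ 34 oz
whole-barley flour: 10 oz × 23/5 × 28.35 g/oz ≈ 1304 g

vegetable oil: 2300 mL; bread flour: 522 g; brown sugar: 211 g; powdered sugar: 34 oz; whole-barley flour: 1304 g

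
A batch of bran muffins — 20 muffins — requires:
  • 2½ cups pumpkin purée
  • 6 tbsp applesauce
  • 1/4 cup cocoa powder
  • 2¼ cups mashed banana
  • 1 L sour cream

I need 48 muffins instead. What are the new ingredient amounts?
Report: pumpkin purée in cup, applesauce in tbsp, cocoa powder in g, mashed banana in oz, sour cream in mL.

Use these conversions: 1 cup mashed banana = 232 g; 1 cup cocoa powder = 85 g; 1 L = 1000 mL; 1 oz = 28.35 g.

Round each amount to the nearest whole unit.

Scaling factor: 48/20 = 12/5 = 2.4.
pumpkin purée: 2.5 cup × 12/5 = 6 cup
applesauce: 6 tbsp × 12/5 ≈ 14 tbsp
cocoa powder: 0.25 cup × 12/5 × 85 g/cup = 51 g
mashed banana: 2.25 cup × 12/5 × 232 g/cup ÷ 28.35 g/oz ≈ 44 oz
sour cream: 1 L × 12/5 × 1000 mL/L = 2400 mL

pumpkin purée: 6 cup; applesauce: 14 tbsp; cocoa powder: 51 g; mashed banana: 44 oz; sour cream: 2400 mL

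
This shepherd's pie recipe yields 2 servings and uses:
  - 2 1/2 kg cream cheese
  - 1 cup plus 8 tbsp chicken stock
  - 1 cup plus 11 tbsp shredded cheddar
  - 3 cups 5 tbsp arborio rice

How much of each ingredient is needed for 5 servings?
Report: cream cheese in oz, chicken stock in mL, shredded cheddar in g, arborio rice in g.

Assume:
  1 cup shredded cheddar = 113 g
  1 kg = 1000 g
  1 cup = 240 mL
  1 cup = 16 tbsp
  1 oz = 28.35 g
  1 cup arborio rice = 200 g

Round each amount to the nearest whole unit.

Scaling factor: 5/2 = 2.5.
cream cheese: 2.5 kg × 5/2 × 1000 g/kg ÷ 28.35 g/oz ≈ 220 oz
chicken stock: (1 cup + 8 tbsp = 1.5 cup) × 5/2 × 240 mL/cup = 900 mL
shredded cheddar: (1 cup + 11 tbsp = 1.6875 cup) × 5/2 × 113 g/cup ≈ 477 g
arborio rice: (3 cup + 5 tbsp = 3.3125 cup) × 5/2 × 200 g/cup ≈ 1656 g

cream cheese: 220 oz; chicken stock: 900 mL; shredded cheddar: 477 g; arborio rice: 1656 g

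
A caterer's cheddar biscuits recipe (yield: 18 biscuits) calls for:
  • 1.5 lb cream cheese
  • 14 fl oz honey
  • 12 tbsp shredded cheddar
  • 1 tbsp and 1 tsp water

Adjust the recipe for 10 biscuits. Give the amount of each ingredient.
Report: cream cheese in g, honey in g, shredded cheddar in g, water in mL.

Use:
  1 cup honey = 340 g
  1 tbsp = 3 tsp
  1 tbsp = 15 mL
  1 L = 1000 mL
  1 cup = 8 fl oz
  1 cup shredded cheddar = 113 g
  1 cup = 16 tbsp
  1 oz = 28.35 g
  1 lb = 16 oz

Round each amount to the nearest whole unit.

Scaling factor: 10/18 = 5/9.
cream cheese: 1.5 lb × 5/9 × 16 oz/lb × 28.35 g/oz = 378 g
honey: 14 fl oz × 5/9 ÷ 8 fl oz/cup × 340 g/cup ≈ 331 g
shredded cheddar: 12 tbsp × 5/9 ÷ 16 tbsp/cup × 113 g/cup ≈ 47 g
water: (1 tbsp + 1 tsp = 4/3 tbsp) × 5/9 × 15 mL/tbsp ≈ 11 mL

cream cheese: 378 g; honey: 331 g; shredded cheddar: 47 g; water: 11 mL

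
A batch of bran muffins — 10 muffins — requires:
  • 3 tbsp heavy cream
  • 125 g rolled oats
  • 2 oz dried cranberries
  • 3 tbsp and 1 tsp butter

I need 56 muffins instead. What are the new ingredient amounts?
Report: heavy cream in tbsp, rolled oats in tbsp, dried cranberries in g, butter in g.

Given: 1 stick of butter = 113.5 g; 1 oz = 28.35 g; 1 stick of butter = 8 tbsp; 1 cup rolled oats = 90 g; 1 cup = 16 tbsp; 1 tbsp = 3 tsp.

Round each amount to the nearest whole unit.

Scaling factor: 56/10 = 28/5 = 5.6.
heavy cream: 3 tbsp × 28/5 ≈ 17 tbsp
rolled oats: 125 g × 28/5 ÷ 90 g/cup × 16 tbsp/cup ≈ 124 tbsp
dried cranberries: 2 oz × 28/5 × 28.35 g/oz ≈ 318 g
butter: (3 tbsp + 1 tsp = 10/3 tbsp) × 28/5 ÷ 8 tbsp/stick × 113.5 g/stick ≈ 265 g

heavy cream: 17 tbsp; rolled oats: 124 tbsp; dried cranberries: 318 g; butter: 265 g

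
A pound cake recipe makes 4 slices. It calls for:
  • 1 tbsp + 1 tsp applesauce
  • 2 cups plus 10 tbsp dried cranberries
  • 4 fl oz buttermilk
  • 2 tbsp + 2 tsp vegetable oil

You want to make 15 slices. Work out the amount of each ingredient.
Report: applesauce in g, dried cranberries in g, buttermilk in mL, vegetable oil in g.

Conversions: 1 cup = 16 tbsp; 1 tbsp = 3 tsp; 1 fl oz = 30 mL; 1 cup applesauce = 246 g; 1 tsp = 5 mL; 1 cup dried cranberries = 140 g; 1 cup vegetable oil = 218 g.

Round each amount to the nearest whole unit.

applesauce: 77 g; dried cranberries: 1378 g; buttermilk: 450 mL; vegetable oil: 136 g

Scaling factor: 15/4 = 3.75.
applesauce: (1 tbsp + 1 tsp = 4/3 tbsp) × 15/4 ÷ 16 tbsp/cup × 246 g/cup ≈ 77 g
dried cranberries: (2 cup + 10 tbsp = 2.625 cup) × 15/4 × 140 g/cup ≈ 1378 g
buttermilk: 4 fl oz × 15/4 × 30 mL/fl oz = 450 mL
vegetable oil: (2 tbsp + 2 tsp = 8/3 tbsp) × 15/4 ÷ 16 tbsp/cup × 218 g/cup ≈ 136 g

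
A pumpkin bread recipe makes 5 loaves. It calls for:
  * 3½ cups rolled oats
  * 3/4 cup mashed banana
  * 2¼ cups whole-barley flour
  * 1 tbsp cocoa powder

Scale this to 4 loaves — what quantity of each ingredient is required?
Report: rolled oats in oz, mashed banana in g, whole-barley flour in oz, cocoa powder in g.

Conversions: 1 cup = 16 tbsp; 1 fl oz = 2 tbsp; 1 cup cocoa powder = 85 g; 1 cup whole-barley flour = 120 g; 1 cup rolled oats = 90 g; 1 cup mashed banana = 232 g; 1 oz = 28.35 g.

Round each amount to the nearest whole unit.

Scaling factor: 4/5 = 0.8.
rolled oats: 3.5 cup × 4/5 × 90 g/cup ÷ 28.35 g/oz ≈ 9 oz
mashed banana: 0.75 cup × 4/5 × 232 g/cup ≈ 139 g
whole-barley flour: 2.25 cup × 4/5 × 120 g/cup ÷ 28.35 g/oz ≈ 8 oz
cocoa powder: 1 tbsp × 4/5 ÷ 16 tbsp/cup × 85 g/cup ≈ 4 g

rolled oats: 9 oz; mashed banana: 139 g; whole-barley flour: 8 oz; cocoa powder: 4 g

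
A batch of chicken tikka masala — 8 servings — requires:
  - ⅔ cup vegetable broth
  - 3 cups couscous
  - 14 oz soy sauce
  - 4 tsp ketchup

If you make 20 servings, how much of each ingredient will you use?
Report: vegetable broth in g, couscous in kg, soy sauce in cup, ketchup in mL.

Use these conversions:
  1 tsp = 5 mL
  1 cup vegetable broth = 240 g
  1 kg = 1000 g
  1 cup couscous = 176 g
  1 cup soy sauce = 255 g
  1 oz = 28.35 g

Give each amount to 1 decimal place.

Scaling factor: 20/8 = 5/2 = 2.5.
vegetable broth: 2/3 cup × 5/2 × 240 g/cup = 400.0 g
couscous: 3 cup × 5/2 × 176 g/cup ÷ 1000 g/kg ≈ 1.3 kg
soy sauce: 14 oz × 5/2 × 28.35 g/oz ÷ 255 g/cup ≈ 3.9 cup
ketchup: 4 tsp × 5/2 × 5 mL/tsp = 50.0 mL

vegetable broth: 400.0 g; couscous: 1.3 kg; soy sauce: 3.9 cup; ketchup: 50.0 mL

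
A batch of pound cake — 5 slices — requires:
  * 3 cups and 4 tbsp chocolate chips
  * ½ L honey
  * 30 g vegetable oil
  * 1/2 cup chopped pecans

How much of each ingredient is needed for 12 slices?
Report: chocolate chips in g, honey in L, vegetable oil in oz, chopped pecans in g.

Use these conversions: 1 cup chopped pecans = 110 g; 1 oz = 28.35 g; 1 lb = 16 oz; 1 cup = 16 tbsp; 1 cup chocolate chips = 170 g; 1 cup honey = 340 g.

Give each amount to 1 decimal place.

Scaling factor: 12/5 = 2.4.
chocolate chips: (3 cup + 4 tbsp = 3.25 cup) × 12/5 × 170 g/cup = 1326.0 g
honey: 0.5 L × 12/5 = 1.2 L
vegetable oil: 30 g × 12/5 ÷ 28.35 g/oz ≈ 2.5 oz
chopped pecans: 0.5 cup × 12/5 × 110 g/cup = 132.0 g

chocolate chips: 1326.0 g; honey: 1.2 L; vegetable oil: 2.5 oz; chopped pecans: 132.0 g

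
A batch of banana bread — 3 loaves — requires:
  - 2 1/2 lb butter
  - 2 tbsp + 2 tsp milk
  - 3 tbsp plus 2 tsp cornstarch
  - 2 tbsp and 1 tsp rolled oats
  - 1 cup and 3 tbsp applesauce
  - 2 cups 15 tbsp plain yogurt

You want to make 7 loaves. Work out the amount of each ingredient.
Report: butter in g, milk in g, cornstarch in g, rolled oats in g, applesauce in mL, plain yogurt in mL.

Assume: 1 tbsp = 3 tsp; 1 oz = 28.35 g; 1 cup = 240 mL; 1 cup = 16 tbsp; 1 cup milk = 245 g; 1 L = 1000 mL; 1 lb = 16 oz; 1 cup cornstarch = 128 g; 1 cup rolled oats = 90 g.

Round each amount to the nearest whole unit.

butter: 2646 g; milk: 95 g; cornstarch: 68 g; rolled oats: 31 g; applesauce: 665 mL; plain yogurt: 1645 mL

Scaling factor: 7/3.
butter: 2.5 lb × 7/3 × 16 oz/lb × 28.35 g/oz = 2646 g
milk: (2 tbsp + 2 tsp = 8/3 tbsp) × 7/3 ÷ 16 tbsp/cup × 245 g/cup ≈ 95 g
cornstarch: (3 tbsp + 2 tsp = 11/3 tbsp) × 7/3 ÷ 16 tbsp/cup × 128 g/cup ≈ 68 g
rolled oats: (2 tbsp + 1 tsp = 7/3 tbsp) × 7/3 ÷ 16 tbsp/cup × 90 g/cup ≈ 31 g
applesauce: (1 cup + 3 tbsp = 1.1875 cup) × 7/3 × 240 mL/cup = 665 mL
plain yogurt: (2 cup + 15 tbsp = 2.9375 cup) × 7/3 × 240 mL/cup = 1645 mL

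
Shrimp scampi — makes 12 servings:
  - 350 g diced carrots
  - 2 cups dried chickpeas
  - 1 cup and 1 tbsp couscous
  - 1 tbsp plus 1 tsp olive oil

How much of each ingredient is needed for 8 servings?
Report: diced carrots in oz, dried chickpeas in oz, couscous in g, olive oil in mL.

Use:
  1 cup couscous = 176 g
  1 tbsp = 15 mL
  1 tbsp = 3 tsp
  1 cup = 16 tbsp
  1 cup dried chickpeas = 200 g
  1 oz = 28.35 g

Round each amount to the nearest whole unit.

Scaling factor: 8/12 = 2/3.
diced carrots: 350 g × 2/3 ÷ 28.35 g/oz ≈ 8 oz
dried chickpeas: 2 cup × 2/3 × 200 g/cup ÷ 28.35 g/oz ≈ 9 oz
couscous: (1 cup + 1 tbsp = 1.0625 cup) × 2/3 × 176 g/cup ≈ 125 g
olive oil: (1 tbsp + 1 tsp = 4/3 tbsp) × 2/3 × 15 mL/tbsp ≈ 13 mL

diced carrots: 8 oz; dried chickpeas: 9 oz; couscous: 125 g; olive oil: 13 mL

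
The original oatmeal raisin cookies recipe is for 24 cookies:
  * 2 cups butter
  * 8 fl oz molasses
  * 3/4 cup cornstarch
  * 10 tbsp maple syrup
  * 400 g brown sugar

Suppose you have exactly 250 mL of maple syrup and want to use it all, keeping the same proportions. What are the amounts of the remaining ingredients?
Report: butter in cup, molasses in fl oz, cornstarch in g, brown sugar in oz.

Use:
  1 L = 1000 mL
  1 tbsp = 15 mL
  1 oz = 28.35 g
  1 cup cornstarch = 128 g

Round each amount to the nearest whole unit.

The original recipe has 150 mL of maple syrup, so the scaling factor is 250 ÷ 150 = 5/3.
butter: 2 cup × 5/3 ≈ 3 cup
molasses: 8 fl oz × 5/3 ≈ 13 fl oz
cornstarch: 0.75 cup × 5/3 × 128 g/cup = 160 g
brown sugar: 400 g × 5/3 ÷ 28.35 g/oz ≈ 24 oz

butter: 3 cup; molasses: 13 fl oz; cornstarch: 160 g; brown sugar: 24 oz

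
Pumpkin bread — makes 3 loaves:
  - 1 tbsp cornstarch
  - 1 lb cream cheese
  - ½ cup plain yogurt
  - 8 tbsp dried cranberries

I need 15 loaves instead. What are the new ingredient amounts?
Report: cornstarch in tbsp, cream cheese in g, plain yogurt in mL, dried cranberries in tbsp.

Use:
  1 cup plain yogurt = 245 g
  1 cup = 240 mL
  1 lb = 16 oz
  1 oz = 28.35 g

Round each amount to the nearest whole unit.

cornstarch: 5 tbsp; cream cheese: 2268 g; plain yogurt: 600 mL; dried cranberries: 40 tbsp

Scaling factor: 15/3 = 5.
cornstarch: 1 tbsp × 5 = 5 tbsp
cream cheese: 1 lb × 5 × 16 oz/lb × 28.35 g/oz = 2268 g
plain yogurt: 0.5 cup × 5 × 240 mL/cup = 600 mL
dried cranberries: 8 tbsp × 5 = 40 tbsp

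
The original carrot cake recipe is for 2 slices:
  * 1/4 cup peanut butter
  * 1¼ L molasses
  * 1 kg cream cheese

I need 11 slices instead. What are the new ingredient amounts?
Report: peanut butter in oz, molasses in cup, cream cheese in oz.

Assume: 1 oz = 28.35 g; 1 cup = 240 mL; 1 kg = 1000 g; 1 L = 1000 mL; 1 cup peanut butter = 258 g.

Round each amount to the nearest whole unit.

peanut butter: 13 oz; molasses: 29 cup; cream cheese: 194 oz

Scaling factor: 11/2 = 5.5.
peanut butter: 0.25 cup × 11/2 × 258 g/cup ÷ 28.35 g/oz ≈ 13 oz
molasses: 1.25 L × 11/2 × 1000 mL/L ÷ 240 mL/cup ≈ 29 cup
cream cheese: 1 kg × 11/2 × 1000 g/kg ÷ 28.35 g/oz ≈ 194 oz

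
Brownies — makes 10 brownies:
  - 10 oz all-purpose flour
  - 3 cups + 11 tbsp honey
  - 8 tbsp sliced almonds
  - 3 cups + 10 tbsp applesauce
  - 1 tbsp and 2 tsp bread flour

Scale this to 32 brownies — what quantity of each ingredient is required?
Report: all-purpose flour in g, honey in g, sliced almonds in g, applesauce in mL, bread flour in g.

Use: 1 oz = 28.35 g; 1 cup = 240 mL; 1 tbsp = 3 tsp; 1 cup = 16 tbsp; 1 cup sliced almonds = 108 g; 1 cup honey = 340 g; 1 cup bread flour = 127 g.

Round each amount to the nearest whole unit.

all-purpose flour: 907 g; honey: 4012 g; sliced almonds: 173 g; applesauce: 2784 mL; bread flour: 42 g

Scaling factor: 32/10 = 16/5 = 3.2.
all-purpose flour: 10 oz × 16/5 × 28.35 g/oz ≈ 907 g
honey: (3 cup + 11 tbsp = 3.6875 cup) × 16/5 × 340 g/cup = 4012 g
sliced almonds: 8 tbsp × 16/5 ÷ 16 tbsp/cup × 108 g/cup ≈ 173 g
applesauce: (3 cup + 10 tbsp = 3.625 cup) × 16/5 × 240 mL/cup = 2784 mL
bread flour: (1 tbsp + 2 tsp = 5/3 tbsp) × 16/5 ÷ 16 tbsp/cup × 127 g/cup ≈ 42 g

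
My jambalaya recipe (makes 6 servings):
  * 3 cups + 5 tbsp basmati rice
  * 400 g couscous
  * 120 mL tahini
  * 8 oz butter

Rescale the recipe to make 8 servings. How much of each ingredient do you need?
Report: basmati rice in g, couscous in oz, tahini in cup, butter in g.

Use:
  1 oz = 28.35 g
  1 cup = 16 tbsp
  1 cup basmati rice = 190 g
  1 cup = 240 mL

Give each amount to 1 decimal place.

Scaling factor: 8/6 = 4/3.
basmati rice: (3 cup + 5 tbsp = 3.3125 cup) × 4/3 × 190 g/cup ≈ 839.2 g
couscous: 400 g × 4/3 ÷ 28.35 g/oz ≈ 18.8 oz
tahini: 120 mL × 4/3 ÷ 240 mL/cup ≈ 0.7 cup
butter: 8 oz × 4/3 × 28.35 g/oz = 302.4 g

basmati rice: 839.2 g; couscous: 18.8 oz; tahini: 0.7 cup; butter: 302.4 g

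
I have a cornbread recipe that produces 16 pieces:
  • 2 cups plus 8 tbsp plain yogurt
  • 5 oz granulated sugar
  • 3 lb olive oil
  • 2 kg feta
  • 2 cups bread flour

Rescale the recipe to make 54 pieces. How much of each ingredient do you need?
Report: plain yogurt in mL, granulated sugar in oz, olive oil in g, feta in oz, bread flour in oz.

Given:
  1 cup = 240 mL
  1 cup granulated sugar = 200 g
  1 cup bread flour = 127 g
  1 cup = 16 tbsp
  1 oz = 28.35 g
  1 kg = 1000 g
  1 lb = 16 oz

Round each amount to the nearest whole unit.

Scaling factor: 54/16 = 27/8 = 3.375.
plain yogurt: (2 cup + 8 tbsp = 2.5 cup) × 27/8 × 240 mL/cup = 2025 mL
granulated sugar: 5 oz × 27/8 ≈ 17 oz
olive oil: 3 lb × 27/8 × 16 oz/lb × 28.35 g/oz ≈ 4593 g
feta: 2 kg × 27/8 × 1000 g/kg ÷ 28.35 g/oz ≈ 238 oz
bread flour: 2 cup × 27/8 × 127 g/cup ÷ 28.35 g/oz ≈ 30 oz

plain yogurt: 2025 mL; granulated sugar: 17 oz; olive oil: 4593 g; feta: 238 oz; bread flour: 30 oz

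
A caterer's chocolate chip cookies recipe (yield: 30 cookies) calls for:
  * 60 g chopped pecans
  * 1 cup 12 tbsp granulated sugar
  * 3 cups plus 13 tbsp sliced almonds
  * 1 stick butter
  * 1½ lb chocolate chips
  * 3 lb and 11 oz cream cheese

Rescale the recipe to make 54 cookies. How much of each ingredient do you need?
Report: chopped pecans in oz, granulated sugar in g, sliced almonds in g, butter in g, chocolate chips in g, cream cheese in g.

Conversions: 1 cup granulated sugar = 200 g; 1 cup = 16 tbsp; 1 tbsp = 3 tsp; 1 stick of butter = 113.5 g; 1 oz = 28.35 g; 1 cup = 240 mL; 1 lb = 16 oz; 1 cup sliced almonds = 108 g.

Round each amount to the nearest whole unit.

Scaling factor: 54/30 = 9/5 = 1.8.
chopped pecans: 60 g × 9/5 ÷ 28.35 g/oz ≈ 4 oz
granulated sugar: (1 cup + 12 tbsp = 1.75 cup) × 9/5 × 200 g/cup = 630 g
sliced almonds: (3 cup + 13 tbsp = 3.8125 cup) × 9/5 × 108 g/cup ≈ 741 g
butter: 1 stick × 9/5 × 113.5 g/stick ≈ 204 g
chocolate chips: 1.5 lb × 9/5 × 16 oz/lb × 28.35 g/oz ≈ 1225 g
cream cheese: (3 lb + 11 oz = 3.6875 lb) × 9/5 × 16 oz/lb × 28.35 g/oz ≈ 3011 g

chopped pecans: 4 oz; granulated sugar: 630 g; sliced almonds: 741 g; butter: 204 g; chocolate chips: 1225 g; cream cheese: 3011 g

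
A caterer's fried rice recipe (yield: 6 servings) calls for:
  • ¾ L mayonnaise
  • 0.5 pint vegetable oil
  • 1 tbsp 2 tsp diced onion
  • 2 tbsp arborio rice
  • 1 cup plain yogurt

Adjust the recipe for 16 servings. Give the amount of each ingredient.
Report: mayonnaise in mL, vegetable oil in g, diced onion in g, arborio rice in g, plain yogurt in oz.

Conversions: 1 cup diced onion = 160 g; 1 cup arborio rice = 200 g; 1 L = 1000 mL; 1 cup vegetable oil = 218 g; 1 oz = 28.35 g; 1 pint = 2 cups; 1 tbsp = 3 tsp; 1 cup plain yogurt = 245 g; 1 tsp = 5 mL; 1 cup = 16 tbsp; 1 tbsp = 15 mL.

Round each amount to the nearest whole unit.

mayonnaise: 2000 mL; vegetable oil: 581 g; diced onion: 44 g; arborio rice: 67 g; plain yogurt: 23 oz

Scaling factor: 16/6 = 8/3.
mayonnaise: 0.75 L × 8/3 × 1000 mL/L = 2000 mL
vegetable oil: 0.5 pint × 8/3 × 2 cup/pint × 218 g/cup ≈ 581 g
diced onion: (1 tbsp + 2 tsp = 5/3 tbsp) × 8/3 ÷ 16 tbsp/cup × 160 g/cup ≈ 44 g
arborio rice: 2 tbsp × 8/3 ÷ 16 tbsp/cup × 200 g/cup ≈ 67 g
plain yogurt: 1 cup × 8/3 × 245 g/cup ÷ 28.35 g/oz ≈ 23 oz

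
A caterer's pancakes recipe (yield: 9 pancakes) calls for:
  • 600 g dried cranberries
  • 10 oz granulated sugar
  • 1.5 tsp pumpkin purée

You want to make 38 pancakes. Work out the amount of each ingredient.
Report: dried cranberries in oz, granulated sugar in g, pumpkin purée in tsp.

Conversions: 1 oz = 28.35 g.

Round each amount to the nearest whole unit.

dried cranberries: 89 oz; granulated sugar: 1197 g; pumpkin purée: 6 tsp

Scaling factor: 38/9.
dried cranberries: 600 g × 38/9 ÷ 28.35 g/oz ≈ 89 oz
granulated sugar: 10 oz × 38/9 × 28.35 g/oz = 1197 g
pumpkin purée: 1.5 tsp × 38/9 ≈ 6 tsp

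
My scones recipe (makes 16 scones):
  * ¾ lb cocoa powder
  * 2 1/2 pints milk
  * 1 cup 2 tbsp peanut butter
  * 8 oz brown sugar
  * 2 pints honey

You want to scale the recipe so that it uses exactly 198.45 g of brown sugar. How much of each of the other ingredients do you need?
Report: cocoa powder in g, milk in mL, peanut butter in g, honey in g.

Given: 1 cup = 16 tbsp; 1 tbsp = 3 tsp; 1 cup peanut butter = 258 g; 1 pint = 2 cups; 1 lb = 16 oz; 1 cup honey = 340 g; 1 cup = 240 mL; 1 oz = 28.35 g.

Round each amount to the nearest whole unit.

cocoa powder: 298 g; milk: 1050 mL; peanut butter: 254 g; honey: 1190 g

The original recipe has 226.8 g of brown sugar, so the scaling factor is 198.45 ÷ 226.8 = 7/8 = 0.875.
cocoa powder: 0.75 lb × 7/8 × 16 oz/lb × 28.35 g/oz ≈ 298 g
milk: 2.5 pint × 7/8 × 2 cup/pint × 240 mL/cup = 1050 mL
peanut butter: (1 cup + 2 tbsp = 1.125 cup) × 7/8 × 258 g/cup ≈ 254 g
honey: 2 pint × 7/8 × 2 cup/pint × 340 g/cup = 1190 g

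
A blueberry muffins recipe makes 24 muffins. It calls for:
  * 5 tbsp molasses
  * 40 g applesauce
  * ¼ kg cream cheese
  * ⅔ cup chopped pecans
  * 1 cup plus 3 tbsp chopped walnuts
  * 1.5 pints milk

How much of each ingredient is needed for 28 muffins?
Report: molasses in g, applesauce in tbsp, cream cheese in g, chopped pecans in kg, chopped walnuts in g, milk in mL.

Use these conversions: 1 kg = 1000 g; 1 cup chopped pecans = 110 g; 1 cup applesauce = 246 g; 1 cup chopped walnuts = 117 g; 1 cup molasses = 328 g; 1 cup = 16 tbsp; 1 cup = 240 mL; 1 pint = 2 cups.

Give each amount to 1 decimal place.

molasses: 119.6 g; applesauce: 3.0 tbsp; cream cheese: 291.7 g; chopped pecans: 0.1 kg; chopped walnuts: 162.1 g; milk: 840.0 mL

Scaling factor: 28/24 = 7/6.
molasses: 5 tbsp × 7/6 ÷ 16 tbsp/cup × 328 g/cup ≈ 119.6 g
applesauce: 40 g × 7/6 ÷ 246 g/cup × 16 tbsp/cup ≈ 3.0 tbsp
cream cheese: 0.25 kg × 7/6 × 1000 g/kg ≈ 291.7 g
chopped pecans: 2/3 cup × 7/6 × 110 g/cup ÷ 1000 g/kg ≈ 0.1 kg
chopped walnuts: (1 cup + 3 tbsp = 1.1875 cup) × 7/6 × 117 g/cup ≈ 162.1 g
milk: 1.5 pint × 7/6 × 2 cup/pint × 240 mL/cup = 840.0 mL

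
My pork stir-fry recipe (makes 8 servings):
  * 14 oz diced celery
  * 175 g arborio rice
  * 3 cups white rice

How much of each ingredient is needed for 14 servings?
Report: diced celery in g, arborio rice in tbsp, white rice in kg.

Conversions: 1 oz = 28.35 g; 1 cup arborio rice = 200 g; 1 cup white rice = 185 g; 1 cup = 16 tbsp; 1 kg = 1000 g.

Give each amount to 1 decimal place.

Scaling factor: 14/8 = 7/4 = 1.75.
diced celery: 14 oz × 7/4 × 28.35 g/oz ≈ 694.6 g
arborio rice: 175 g × 7/4 ÷ 200 g/cup × 16 tbsp/cup = 24.5 tbsp
white rice: 3 cup × 7/4 × 185 g/cup ÷ 1000 g/kg ≈ 1.0 kg

diced celery: 694.6 g; arborio rice: 24.5 tbsp; white rice: 1.0 kg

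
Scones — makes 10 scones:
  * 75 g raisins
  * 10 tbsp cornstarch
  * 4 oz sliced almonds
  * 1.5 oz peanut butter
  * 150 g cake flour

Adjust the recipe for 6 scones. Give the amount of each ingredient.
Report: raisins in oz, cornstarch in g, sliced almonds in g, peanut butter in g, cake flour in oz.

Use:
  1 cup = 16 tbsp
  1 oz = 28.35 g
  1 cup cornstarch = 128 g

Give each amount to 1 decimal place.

raisins: 1.6 oz; cornstarch: 48.0 g; sliced almonds: 68.0 g; peanut butter: 25.5 g; cake flour: 3.2 oz

Scaling factor: 6/10 = 3/5 = 0.6.
raisins: 75 g × 3/5 ÷ 28.35 g/oz ≈ 1.6 oz
cornstarch: 10 tbsp × 3/5 ÷ 16 tbsp/cup × 128 g/cup = 48.0 g
sliced almonds: 4 oz × 3/5 × 28.35 g/oz ≈ 68.0 g
peanut butter: 1.5 oz × 3/5 × 28.35 g/oz ≈ 25.5 g
cake flour: 150 g × 3/5 ÷ 28.35 g/oz ≈ 3.2 oz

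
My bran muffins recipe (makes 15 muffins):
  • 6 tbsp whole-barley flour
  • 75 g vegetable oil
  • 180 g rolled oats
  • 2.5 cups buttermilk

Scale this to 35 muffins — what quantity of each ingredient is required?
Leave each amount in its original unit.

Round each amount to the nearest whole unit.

whole-barley flour: 14 tbsp; vegetable oil: 175 g; rolled oats: 420 g; buttermilk: 6 cup

Scaling factor: 35/15 = 7/3.
whole-barley flour: 6 tbsp × 7/3 = 14 tbsp
vegetable oil: 75 g × 7/3 = 175 g
rolled oats: 180 g × 7/3 = 420 g
buttermilk: 2.5 cup × 7/3 ≈ 6 cup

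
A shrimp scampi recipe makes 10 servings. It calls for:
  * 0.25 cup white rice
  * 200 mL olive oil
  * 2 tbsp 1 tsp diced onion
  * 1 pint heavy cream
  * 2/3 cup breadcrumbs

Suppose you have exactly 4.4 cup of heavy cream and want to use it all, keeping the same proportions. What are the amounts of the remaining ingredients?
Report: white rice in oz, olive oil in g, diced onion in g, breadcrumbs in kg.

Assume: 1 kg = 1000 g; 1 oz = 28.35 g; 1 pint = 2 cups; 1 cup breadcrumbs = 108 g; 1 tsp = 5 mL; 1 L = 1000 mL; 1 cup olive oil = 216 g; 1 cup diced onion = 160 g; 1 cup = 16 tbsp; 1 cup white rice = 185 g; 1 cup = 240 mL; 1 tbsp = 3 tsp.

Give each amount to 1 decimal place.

The original recipe has 2 cup of heavy cream, so the scaling factor is 4.4 ÷ 2 = 11/5 = 2.2.
white rice: 0.25 cup × 11/5 × 185 g/cup ÷ 28.35 g/oz ≈ 3.6 oz
olive oil: 200 mL × 11/5 ÷ 240 mL/cup × 216 g/cup = 396.0 g
diced onion: (2 tbsp + 1 tsp = 7/3 tbsp) × 11/5 ÷ 16 tbsp/cup × 160 g/cup ≈ 51.3 g
breadcrumbs: 2/3 cup × 11/5 × 108 g/cup ÷ 1000 g/kg ≈ 0.2 kg

white rice: 3.6 oz; olive oil: 396.0 g; diced onion: 51.3 g; breadcrumbs: 0.2 kg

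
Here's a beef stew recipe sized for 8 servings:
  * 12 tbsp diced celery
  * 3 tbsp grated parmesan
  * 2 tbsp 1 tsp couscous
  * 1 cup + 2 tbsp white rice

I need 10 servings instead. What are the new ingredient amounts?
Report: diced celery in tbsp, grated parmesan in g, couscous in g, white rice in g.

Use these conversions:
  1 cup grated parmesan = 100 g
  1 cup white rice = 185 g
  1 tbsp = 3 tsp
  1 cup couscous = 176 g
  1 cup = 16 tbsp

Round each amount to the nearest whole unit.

diced celery: 15 tbsp; grated parmesan: 23 g; couscous: 32 g; white rice: 260 g

Scaling factor: 10/8 = 5/4 = 1.25.
diced celery: 12 tbsp × 5/4 = 15 tbsp
grated parmesan: 3 tbsp × 5/4 ÷ 16 tbsp/cup × 100 g/cup ≈ 23 g
couscous: (2 tbsp + 1 tsp = 7/3 tbsp) × 5/4 ÷ 16 tbsp/cup × 176 g/cup ≈ 32 g
white rice: (1 cup + 2 tbsp = 1.125 cup) × 5/4 × 185 g/cup ≈ 260 g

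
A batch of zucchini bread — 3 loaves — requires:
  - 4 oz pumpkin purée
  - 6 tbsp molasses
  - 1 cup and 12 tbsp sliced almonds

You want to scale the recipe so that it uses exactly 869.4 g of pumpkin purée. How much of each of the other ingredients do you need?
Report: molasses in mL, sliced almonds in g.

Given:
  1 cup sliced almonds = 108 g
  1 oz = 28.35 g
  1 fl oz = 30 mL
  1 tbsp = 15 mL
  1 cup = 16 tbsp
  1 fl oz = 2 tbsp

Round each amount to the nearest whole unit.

The original recipe has 113.4 g of pumpkin purée, so the scaling factor is 869.4 ÷ 113.4 = 23/3.
molasses: 6 tbsp × 23/3 × 15 mL/tbsp = 690 mL
sliced almonds: (1 cup + 12 tbsp = 1.75 cup) × 23/3 × 108 g/cup = 1449 g

molasses: 690 mL; sliced almonds: 1449 g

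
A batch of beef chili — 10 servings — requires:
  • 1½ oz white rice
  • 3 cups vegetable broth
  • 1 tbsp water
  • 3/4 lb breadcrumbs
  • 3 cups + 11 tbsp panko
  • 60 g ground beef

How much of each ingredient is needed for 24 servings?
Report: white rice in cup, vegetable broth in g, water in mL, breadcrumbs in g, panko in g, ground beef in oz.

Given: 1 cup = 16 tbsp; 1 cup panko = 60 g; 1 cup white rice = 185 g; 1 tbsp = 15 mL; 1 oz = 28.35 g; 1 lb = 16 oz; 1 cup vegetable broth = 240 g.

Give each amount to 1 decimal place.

white rice: 0.6 cup; vegetable broth: 1728.0 g; water: 36.0 mL; breadcrumbs: 816.5 g; panko: 531.0 g; ground beef: 5.1 oz

Scaling factor: 24/10 = 12/5 = 2.4.
white rice: 1.5 oz × 12/5 × 28.35 g/oz ÷ 185 g/cup ≈ 0.6 cup
vegetable broth: 3 cup × 12/5 × 240 g/cup = 1728.0 g
water: 1 tbsp × 12/5 × 15 mL/tbsp = 36.0 mL
breadcrumbs: 0.75 lb × 12/5 × 16 oz/lb × 28.35 g/oz ≈ 816.5 g
panko: (3 cup + 11 tbsp = 3.6875 cup) × 12/5 × 60 g/cup = 531.0 g
ground beef: 60 g × 12/5 ÷ 28.35 g/oz ≈ 5.1 oz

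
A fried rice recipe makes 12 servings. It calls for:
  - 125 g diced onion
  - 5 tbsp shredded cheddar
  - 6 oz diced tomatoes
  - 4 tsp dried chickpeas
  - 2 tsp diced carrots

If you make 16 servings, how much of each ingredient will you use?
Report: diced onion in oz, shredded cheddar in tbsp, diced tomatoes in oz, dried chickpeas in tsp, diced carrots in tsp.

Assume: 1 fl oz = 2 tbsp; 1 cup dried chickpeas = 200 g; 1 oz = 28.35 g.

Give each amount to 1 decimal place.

diced onion: 5.9 oz; shredded cheddar: 6.7 tbsp; diced tomatoes: 8.0 oz; dried chickpeas: 5.3 tsp; diced carrots: 2.7 tsp

Scaling factor: 16/12 = 4/3.
diced onion: 125 g × 4/3 ÷ 28.35 g/oz ≈ 5.9 oz
shredded cheddar: 5 tbsp × 4/3 ≈ 6.7 tbsp
diced tomatoes: 6 oz × 4/3 = 8.0 oz
dried chickpeas: 4 tsp × 4/3 ≈ 5.3 tsp
diced carrots: 2 tsp × 4/3 ≈ 2.7 tsp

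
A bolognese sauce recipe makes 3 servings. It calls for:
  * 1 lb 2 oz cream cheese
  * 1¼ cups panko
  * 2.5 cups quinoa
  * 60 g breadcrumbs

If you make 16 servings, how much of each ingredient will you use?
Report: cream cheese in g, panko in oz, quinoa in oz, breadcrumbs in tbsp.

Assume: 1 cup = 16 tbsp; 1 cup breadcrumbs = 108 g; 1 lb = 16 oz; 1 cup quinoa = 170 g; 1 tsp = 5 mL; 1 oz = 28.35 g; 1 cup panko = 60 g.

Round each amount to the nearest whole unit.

Scaling factor: 16/3.
cream cheese: (1 lb + 2 oz = 1.125 lb) × 16/3 × 16 oz/lb × 28.35 g/oz ≈ 2722 g
panko: 1.25 cup × 16/3 × 60 g/cup ÷ 28.35 g/oz ≈ 14 oz
quinoa: 2.5 cup × 16/3 × 170 g/cup ÷ 28.35 g/oz ≈ 80 oz
breadcrumbs: 60 g × 16/3 ÷ 108 g/cup × 16 tbsp/cup ≈ 47 tbsp

cream cheese: 2722 g; panko: 14 oz; quinoa: 80 oz; breadcrumbs: 47 tbsp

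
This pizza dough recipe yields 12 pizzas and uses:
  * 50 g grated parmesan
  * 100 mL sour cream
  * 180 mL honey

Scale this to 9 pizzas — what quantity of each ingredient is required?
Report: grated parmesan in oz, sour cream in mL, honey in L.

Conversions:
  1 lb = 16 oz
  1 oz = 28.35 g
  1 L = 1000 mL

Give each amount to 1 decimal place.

grated parmesan: 1.3 oz; sour cream: 75.0 mL; honey: 0.1 L

Scaling factor: 9/12 = 3/4 = 0.75.
grated parmesan: 50 g × 3/4 ÷ 28.35 g/oz ≈ 1.3 oz
sour cream: 100 mL × 3/4 = 75.0 mL
honey: 180 mL × 3/4 ÷ 1000 mL/L ≈ 0.1 L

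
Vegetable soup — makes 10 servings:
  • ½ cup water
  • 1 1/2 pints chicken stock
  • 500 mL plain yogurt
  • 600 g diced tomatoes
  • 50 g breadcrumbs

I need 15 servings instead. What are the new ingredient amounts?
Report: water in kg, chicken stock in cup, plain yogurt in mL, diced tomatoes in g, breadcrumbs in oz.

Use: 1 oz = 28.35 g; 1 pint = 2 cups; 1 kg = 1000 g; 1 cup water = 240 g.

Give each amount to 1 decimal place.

Scaling factor: 15/10 = 3/2 = 1.5.
water: 0.5 cup × 3/2 × 240 g/cup ÷ 1000 g/kg ≈ 0.2 kg
chicken stock: 1.5 pint × 3/2 × 2 cup/pint = 4.5 cup
plain yogurt: 500 mL × 3/2 = 750.0 mL
diced tomatoes: 600 g × 3/2 = 900.0 g
breadcrumbs: 50 g × 3/2 ÷ 28.35 g/oz ≈ 2.6 oz

water: 0.2 kg; chicken stock: 4.5 cup; plain yogurt: 750.0 mL; diced tomatoes: 900.0 g; breadcrumbs: 2.6 oz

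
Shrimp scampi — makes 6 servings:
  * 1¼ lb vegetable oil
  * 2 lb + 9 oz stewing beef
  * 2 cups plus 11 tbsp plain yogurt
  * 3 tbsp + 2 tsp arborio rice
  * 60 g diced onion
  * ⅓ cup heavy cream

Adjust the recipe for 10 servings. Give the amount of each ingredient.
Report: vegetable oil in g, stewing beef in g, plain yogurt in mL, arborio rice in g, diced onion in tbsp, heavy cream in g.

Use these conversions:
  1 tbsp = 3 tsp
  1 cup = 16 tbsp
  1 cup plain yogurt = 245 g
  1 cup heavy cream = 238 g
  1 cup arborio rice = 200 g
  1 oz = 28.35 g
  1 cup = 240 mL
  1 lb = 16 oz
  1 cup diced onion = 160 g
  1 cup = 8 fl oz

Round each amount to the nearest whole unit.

Scaling factor: 10/6 = 5/3.
vegetable oil: 1.25 lb × 5/3 × 16 oz/lb × 28.35 g/oz = 945 g
stewing beef: (2 lb + 9 oz = 2.5625 lb) × 5/3 × 16 oz/lb × 28.35 g/oz ≈ 1937 g
plain yogurt: (2 cup + 11 tbsp = 2.6875 cup) × 5/3 × 240 mL/cup = 1075 mL
arborio rice: (3 tbsp + 2 tsp = 11/3 tbsp) × 5/3 ÷ 16 tbsp/cup × 200 g/cup ≈ 76 g
diced onion: 60 g × 5/3 ÷ 160 g/cup × 16 tbsp/cup = 10 tbsp
heavy cream: 1/3 cup × 5/3 × 238 g/cup ≈ 132 g

vegetable oil: 945 g; stewing beef: 1937 g; plain yogurt: 1075 mL; arborio rice: 76 g; diced onion: 10 tbsp; heavy cream: 132 g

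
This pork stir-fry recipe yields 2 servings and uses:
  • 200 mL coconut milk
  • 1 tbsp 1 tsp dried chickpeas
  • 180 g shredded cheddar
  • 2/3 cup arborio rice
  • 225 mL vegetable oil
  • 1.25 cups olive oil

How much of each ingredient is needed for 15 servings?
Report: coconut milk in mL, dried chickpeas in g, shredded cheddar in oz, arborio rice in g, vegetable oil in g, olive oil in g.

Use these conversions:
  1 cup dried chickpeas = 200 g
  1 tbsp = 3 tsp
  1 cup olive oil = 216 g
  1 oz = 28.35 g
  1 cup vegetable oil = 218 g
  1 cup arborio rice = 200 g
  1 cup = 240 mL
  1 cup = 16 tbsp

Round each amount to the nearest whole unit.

Scaling factor: 15/2 = 7.5.
coconut milk: 200 mL × 15/2 = 1500 mL
dried chickpeas: (1 tbsp + 1 tsp = 4/3 tbsp) × 15/2 ÷ 16 tbsp/cup × 200 g/cup = 125 g
shredded cheddar: 180 g × 15/2 ÷ 28.35 g/oz ≈ 48 oz
arborio rice: 2/3 cup × 15/2 × 200 g/cup = 1000 g
vegetable oil: 225 mL × 15/2 ÷ 240 mL/cup × 218 g/cup ≈ 1533 g
olive oil: 1.25 cup × 15/2 × 216 g/cup = 2025 g

coconut milk: 1500 mL; dried chickpeas: 125 g; shredded cheddar: 48 oz; arborio rice: 1000 g; vegetable oil: 1533 g; olive oil: 2025 g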